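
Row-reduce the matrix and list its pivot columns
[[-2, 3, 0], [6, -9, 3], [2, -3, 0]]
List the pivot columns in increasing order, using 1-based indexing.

1, 3

r1 := -1/2·r1
  [ 1  -3/2  0 ]
  [ 6    -9  3 ]
  [ 2    -3  0 ]
r2 := r2 − 6·r1
  [ 1  -3/2  0 ]
  [ 0     0  3 ]
  [ 2    -3  0 ]
r3 := r3 − 2·r1
  [ 1  -3/2  0 ]
  [ 0     0  3 ]
  [ 0     0  0 ]
r2 := 1/3·r2
  [ 1  -3/2  0 ]
  [ 0     0  1 ]
  [ 0     0  0 ]
Pivot columns are the columns containing a leading 1.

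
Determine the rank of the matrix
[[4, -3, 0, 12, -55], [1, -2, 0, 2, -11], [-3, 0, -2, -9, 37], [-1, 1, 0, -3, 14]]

r1 → 1/4·r1
  [  1  -3/4   0   3  -55/4 ]
  [  1    -2   0   2    -11 ]
  [ -3     0  -2  -9     37 ]
  [ -1     1   0  -3     14 ]
r2 → r2 − r1
  [  1  -3/4   0   3  -55/4 ]
  [  0  -5/4   0  -1   11/4 ]
  [ -3     0  -2  -9     37 ]
  [ -1     1   0  -3     14 ]
r3 → r3 + 3·r1
  [  1  -3/4   0   3  -55/4 ]
  [  0  -5/4   0  -1   11/4 ]
  [  0  -9/4  -2   0  -17/4 ]
  [ -1     1   0  -3     14 ]
r4 → r4 + r1
  [ 1  -3/4   0   3  -55/4 ]
  [ 0  -5/4   0  -1   11/4 ]
  [ 0  -9/4  -2   0  -17/4 ]
  [ 0   1/4   0   0    1/4 ]
r2 → -4/5·r2
  [ 1  -3/4   0    3  -55/4 ]
  [ 0     1   0  4/5  -11/5 ]
  [ 0  -9/4  -2    0  -17/4 ]
  [ 0   1/4   0    0    1/4 ]
r3 → r3 + 9/4·r2
  [ 1  -3/4   0    3  -55/4 ]
  [ 0     1   0  4/5  -11/5 ]
  [ 0     0  -2  9/5  -46/5 ]
  [ 0   1/4   0    0    1/4 ]
r4 → r4 − 1/4·r2
  [ 1  -3/4   0     3  -55/4 ]
  [ 0     1   0   4/5  -11/5 ]
  [ 0     0  -2   9/5  -46/5 ]
  [ 0     0   0  -1/5    4/5 ]
r3 → -1/2·r3
  [ 1  -3/4  0      3  -55/4 ]
  [ 0     1  0    4/5  -11/5 ]
  [ 0     0  1  -9/10   23/5 ]
  [ 0     0  0   -1/5    4/5 ]
r4 → -5·r4
  [ 1  -3/4  0      3  -55/4 ]
  [ 0     1  0    4/5  -11/5 ]
  [ 0     0  1  -9/10   23/5 ]
  [ 0     0  0      1     -4 ]
r3 → r3 + 9/10·r4
  [ 1  -3/4  0    3  -55/4 ]
  [ 0     1  0  4/5  -11/5 ]
  [ 0     0  1    0      1 ]
  [ 0     0  0    1     -4 ]
r2 → r2 − 4/5·r4
  [ 1  -3/4  0  3  -55/4 ]
  [ 0     1  0  0      1 ]
  [ 0     0  1  0      1 ]
  [ 0     0  0  1     -4 ]
r1 → r1 − 3·r4
  [ 1  -3/4  0  0  -7/4 ]
  [ 0     1  0  0     1 ]
  [ 0     0  1  0     1 ]
  [ 0     0  0  1    -4 ]
r1 → r1 + 3/4·r2
  [ 1  0  0  0  -1 ]
  [ 0  1  0  0   1 ]
  [ 0  0  1  0   1 ]
  [ 0  0  0  1  -4 ]
The reduced form has 4 nonzero rows.

rank = 4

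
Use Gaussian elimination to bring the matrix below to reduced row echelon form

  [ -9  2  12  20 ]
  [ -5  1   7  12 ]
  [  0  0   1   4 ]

r1 -> -1/9·r1
  [  1  -2/9  -4/3  -20/9 ]
  [ -5     1     7     12 ]
  [  0     0     1      4 ]
r2 -> r2 + 5·r1
  [ 1  -2/9  -4/3  -20/9 ]
  [ 0  -1/9   1/3    8/9 ]
  [ 0     0     1      4 ]
r2 -> -9·r2
  [ 1  -2/9  -4/3  -20/9 ]
  [ 0     1    -3     -8 ]
  [ 0     0     1      4 ]
r2 -> r2 + 3·r3
  [ 1  -2/9  -4/3  -20/9 ]
  [ 0     1     0      4 ]
  [ 0     0     1      4 ]
r1 -> r1 + 4/3·r3
  [ 1  -2/9  0  28/9 ]
  [ 0     1  0     4 ]
  [ 0     0  1     4 ]
r1 -> r1 + 2/9·r2
  [ 1  0  0  4 ]
  [ 0  1  0  4 ]
  [ 0  0  1  4 ]

[[1, 0, 0, 4], [0, 1, 0, 4], [0, 0, 1, 4]]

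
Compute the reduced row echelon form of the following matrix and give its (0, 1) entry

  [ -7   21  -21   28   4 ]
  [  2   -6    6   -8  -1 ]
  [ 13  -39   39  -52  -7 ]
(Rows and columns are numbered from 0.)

-3

ρ1 -> -1/7·ρ1
  [  1   -3   3   -4  -4/7 ]
  [  2   -6   6   -8    -1 ]
  [ 13  -39  39  -52    -7 ]
ρ2 -> ρ2 − 2·ρ1
  [  1   -3   3   -4  -4/7 ]
  [  0    0   0    0   1/7 ]
  [ 13  -39  39  -52    -7 ]
ρ3 -> ρ3 − 13·ρ1
  [ 1  -3  3  -4  -4/7 ]
  [ 0   0  0   0   1/7 ]
  [ 0   0  0   0   3/7 ]
ρ2 -> 7·ρ2
  [ 1  -3  3  -4  -4/7 ]
  [ 0   0  0   0     1 ]
  [ 0   0  0   0   3/7 ]
ρ3 -> ρ3 − 3/7·ρ2
  [ 1  -3  3  -4  -4/7 ]
  [ 0   0  0   0     1 ]
  [ 0   0  0   0     0 ]
ρ1 -> ρ1 + 4/7·ρ2
  [ 1  -3  3  -4  0 ]
  [ 0   0  0   0  1 ]
  [ 0   0  0   0  0 ]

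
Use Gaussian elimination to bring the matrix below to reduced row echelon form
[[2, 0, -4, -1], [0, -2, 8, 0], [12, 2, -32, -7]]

[[1, 0, -2, 0], [0, 1, -4, 0], [0, 0, 0, 1]]

R1 := 1/2·R1
R3 := R3 − 12·R1
R2 := -1/2·R2
R3 := R3 − 2·R2
R3 := -1·R3
R1 := R1 + 1/2·R3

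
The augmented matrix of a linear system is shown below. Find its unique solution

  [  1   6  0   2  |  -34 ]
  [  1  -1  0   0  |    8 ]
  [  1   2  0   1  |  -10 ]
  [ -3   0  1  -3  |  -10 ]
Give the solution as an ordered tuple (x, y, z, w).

ρ2 -> ρ2 − ρ1
ρ3 -> ρ3 − ρ1
ρ4 -> ρ4 + 3·ρ1
ρ2 -> -1/7·ρ2
ρ3 -> ρ3 + 4·ρ2
ρ4 -> ρ4 − 18·ρ2
ρ3 ↔ ρ4
ρ4 -> 7·ρ4
ρ3 -> ρ3 + 15/7·ρ4
ρ2 -> ρ2 − 2/7·ρ4
ρ1 -> ρ1 − 2·ρ4
ρ1 -> ρ1 − 6·ρ2
Reading off the last column: x = 2, y = -6, z = -4, w = 0.

(2, -6, -4, 0)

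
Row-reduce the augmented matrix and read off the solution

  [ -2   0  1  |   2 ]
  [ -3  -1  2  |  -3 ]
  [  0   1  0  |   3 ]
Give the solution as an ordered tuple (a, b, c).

Multiply r1 by -1/2.
  [  1   0  -1/2  |  -1 ]
  [ -3  -1     2  |  -3 ]
  [  0   1     0  |   3 ]
Add 3 times r1 to r2.
  [ 1   0  -1/2  |  -1 ]
  [ 0  -1   1/2  |  -6 ]
  [ 0   1     0  |   3 ]
Multiply r2 by -1.
  [ 1  0  -1/2  |  -1 ]
  [ 0  1  -1/2  |   6 ]
  [ 0  1     0  |   3 ]
Subtract r2 from r3.
  [ 1  0  -1/2  |  -1 ]
  [ 0  1  -1/2  |   6 ]
  [ 0  0   1/2  |  -3 ]
Multiply r3 by 2.
  [ 1  0  -1/2  |  -1 ]
  [ 0  1  -1/2  |   6 ]
  [ 0  0     1  |  -6 ]
Add 1/2 times r3 to r2.
  [ 1  0  -1/2  |  -1 ]
  [ 0  1     0  |   3 ]
  [ 0  0     1  |  -6 ]
Add 1/2 times r3 to r1.
  [ 1  0  0  |  -4 ]
  [ 0  1  0  |   3 ]
  [ 0  0  1  |  -6 ]
Reading off the last column: a = -4, b = 3, c = -6.

(-4, 3, -6)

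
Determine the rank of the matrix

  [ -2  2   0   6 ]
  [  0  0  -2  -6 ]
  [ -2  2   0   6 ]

R1 := -1/2·R1
  [  1  -1   0  -3 ]
  [  0   0  -2  -6 ]
  [ -2   2   0   6 ]
R3 := R3 + 2·R1
  [ 1  -1   0  -3 ]
  [ 0   0  -2  -6 ]
  [ 0   0   0   0 ]
R2 := -1/2·R2
  [ 1  -1  0  -3 ]
  [ 0   0  1   3 ]
  [ 0   0  0   0 ]
The reduced form has 2 nonzero rows.

rank = 2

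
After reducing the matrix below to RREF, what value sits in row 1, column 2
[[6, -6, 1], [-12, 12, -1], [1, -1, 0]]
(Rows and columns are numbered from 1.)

R1 := 1/6·R1
R2 := R2 + 12·R1
R3 := R3 − R1
R3 := R3 + 1/6·R2
R1 := R1 − 1/6·R2

-1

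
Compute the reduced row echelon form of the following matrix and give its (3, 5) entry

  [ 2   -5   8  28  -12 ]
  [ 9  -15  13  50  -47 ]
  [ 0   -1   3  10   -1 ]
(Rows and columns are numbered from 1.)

1

ρ1 := 1/2·ρ1
  [ 1  -5/2   4  14   -6 ]
  [ 9   -15  13  50  -47 ]
  [ 0    -1   3  10   -1 ]
ρ2 := ρ2 − 9·ρ1
  [ 1  -5/2    4   14  -6 ]
  [ 0  15/2  -23  -76   7 ]
  [ 0    -1    3   10  -1 ]
ρ2 := 2/15·ρ2
  [ 1  -5/2       4       14     -6 ]
  [ 0     1  -46/15  -152/15  14/15 ]
  [ 0    -1       3       10     -1 ]
ρ3 := ρ3 + ρ2
  [ 1  -5/2       4       14     -6 ]
  [ 0     1  -46/15  -152/15  14/15 ]
  [ 0     0   -1/15    -2/15  -1/15 ]
ρ3 := -15·ρ3
  [ 1  -5/2       4       14     -6 ]
  [ 0     1  -46/15  -152/15  14/15 ]
  [ 0     0       1        2      1 ]
ρ2 := ρ2 + 46/15·ρ3
  [ 1  -5/2  4  14  -6 ]
  [ 0     1  0  -4   4 ]
  [ 0     0  1   2   1 ]
ρ1 := ρ1 − 4·ρ3
  [ 1  -5/2  0   6  -10 ]
  [ 0     1  0  -4    4 ]
  [ 0     0  1   2    1 ]
ρ1 := ρ1 + 5/2·ρ2
  [ 1  0  0  -4  0 ]
  [ 0  1  0  -4  4 ]
  [ 0  0  1   2  1 ]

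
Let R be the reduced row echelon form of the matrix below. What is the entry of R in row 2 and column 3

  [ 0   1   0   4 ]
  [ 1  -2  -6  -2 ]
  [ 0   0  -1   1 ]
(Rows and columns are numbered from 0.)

ρ1 ↔ ρ2
ρ3 → -1·ρ3
ρ1 → ρ1 + 6·ρ3
ρ1 → ρ1 + 2·ρ2

-1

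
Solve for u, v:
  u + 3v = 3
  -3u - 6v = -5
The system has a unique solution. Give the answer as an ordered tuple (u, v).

(-1, 4/3)

Form the augmented matrix and row-reduce:
  [  1   3  |   3 ]
  [ -3  -6  |  -5 ]
Add 3 times R1 to R2.
Multiply R2 by 1/3.
Subtract 3 times R2 from R1.
Reading off the last column: u = -1, v = 4/3.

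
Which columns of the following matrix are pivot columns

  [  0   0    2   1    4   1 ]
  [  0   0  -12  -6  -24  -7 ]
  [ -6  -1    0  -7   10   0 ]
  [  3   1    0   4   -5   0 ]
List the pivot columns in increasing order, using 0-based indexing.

R1 ↔ R3
  [ -6  -1    0  -7   10   0 ]
  [  0   0  -12  -6  -24  -7 ]
  [  0   0    2   1    4   1 ]
  [  3   1    0   4   -5   0 ]
R1 → -1/6·R1
  [ 1  1/6    0  7/6  -5/3   0 ]
  [ 0    0  -12   -6   -24  -7 ]
  [ 0    0    2    1     4   1 ]
  [ 3    1    0    4    -5   0 ]
R4 → R4 − 3·R1
  [ 1  1/6    0  7/6  -5/3   0 ]
  [ 0    0  -12   -6   -24  -7 ]
  [ 0    0    2    1     4   1 ]
  [ 0  1/2    0  1/2     0   0 ]
R2 ↔ R4
  [ 1  1/6    0  7/6  -5/3   0 ]
  [ 0  1/2    0  1/2     0   0 ]
  [ 0    0    2    1     4   1 ]
  [ 0    0  -12   -6   -24  -7 ]
R2 → 2·R2
  [ 1  1/6    0  7/6  -5/3   0 ]
  [ 0    1    0    1     0   0 ]
  [ 0    0    2    1     4   1 ]
  [ 0    0  -12   -6   -24  -7 ]
R3 → 1/2·R3
  [ 1  1/6    0  7/6  -5/3    0 ]
  [ 0    1    0    1     0    0 ]
  [ 0    0    1  1/2     2  1/2 ]
  [ 0    0  -12   -6   -24   -7 ]
R4 → R4 + 12·R3
  [ 1  1/6  0  7/6  -5/3    0 ]
  [ 0    1  0    1     0    0 ]
  [ 0    0  1  1/2     2  1/2 ]
  [ 0    0  0    0     0   -1 ]
R4 → -1·R4
  [ 1  1/6  0  7/6  -5/3    0 ]
  [ 0    1  0    1     0    0 ]
  [ 0    0  1  1/2     2  1/2 ]
  [ 0    0  0    0     0    1 ]
R3 → R3 − 1/2·R4
  [ 1  1/6  0  7/6  -5/3  0 ]
  [ 0    1  0    1     0  0 ]
  [ 0    0  1  1/2     2  0 ]
  [ 0    0  0    0     0  1 ]
R1 → R1 − 1/6·R2
  [ 1  0  0    1  -5/3  0 ]
  [ 0  1  0    1     0  0 ]
  [ 0  0  1  1/2     2  0 ]
  [ 0  0  0    0     0  1 ]
Pivot columns are the columns containing a leading 1.

0, 1, 2, 5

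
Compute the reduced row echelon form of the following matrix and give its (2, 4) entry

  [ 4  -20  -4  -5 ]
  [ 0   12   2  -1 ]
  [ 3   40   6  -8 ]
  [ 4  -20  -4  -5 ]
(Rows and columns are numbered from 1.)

1/4

r1 := 1/4·r1
r3 := r3 − 3·r1
r4 := r4 − 4·r1
r2 := 1/12·r2
r3 := r3 − 55·r2
r3 := -6·r3
r2 := r2 − 1/6·r3
r1 := r1 + r3
r1 := r1 + 5·r2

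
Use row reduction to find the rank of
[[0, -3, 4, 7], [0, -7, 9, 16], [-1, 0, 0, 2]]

Swap ρ1 and ρ3.
  [ -1   0  0   2 ]
  [  0  -7  9  16 ]
  [  0  -3  4   7 ]
Multiply ρ1 by -1.
  [ 1   0  0  -2 ]
  [ 0  -7  9  16 ]
  [ 0  -3  4   7 ]
Multiply ρ2 by -1/7.
  [ 1   0     0     -2 ]
  [ 0   1  -9/7  -16/7 ]
  [ 0  -3     4      7 ]
Add 3 times ρ2 to ρ3.
  [ 1  0     0     -2 ]
  [ 0  1  -9/7  -16/7 ]
  [ 0  0   1/7    1/7 ]
Multiply ρ3 by 7.
  [ 1  0     0     -2 ]
  [ 0  1  -9/7  -16/7 ]
  [ 0  0     1      1 ]
Add 9/7 times ρ3 to ρ2.
  [ 1  0  0  -2 ]
  [ 0  1  0  -1 ]
  [ 0  0  1   1 ]
The reduced form has 3 nonzero rows.

rank = 3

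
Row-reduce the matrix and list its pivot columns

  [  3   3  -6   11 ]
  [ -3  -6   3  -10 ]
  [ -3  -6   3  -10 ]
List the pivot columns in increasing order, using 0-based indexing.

0, 1

R1 → 1/3·R1
  [  1   1  -2  11/3 ]
  [ -3  -6   3   -10 ]
  [ -3  -6   3   -10 ]
R2 → R2 + 3·R1
  [  1   1  -2  11/3 ]
  [  0  -3  -3     1 ]
  [ -3  -6   3   -10 ]
R3 → R3 + 3·R1
  [ 1   1  -2  11/3 ]
  [ 0  -3  -3     1 ]
  [ 0  -3  -3     1 ]
R2 → -1/3·R2
  [ 1   1  -2  11/3 ]
  [ 0   1   1  -1/3 ]
  [ 0  -3  -3     1 ]
R3 → R3 + 3·R2
  [ 1  1  -2  11/3 ]
  [ 0  1   1  -1/3 ]
  [ 0  0   0     0 ]
R1 → R1 − R2
  [ 1  0  -3     4 ]
  [ 0  1   1  -1/3 ]
  [ 0  0   0     0 ]
Pivot columns are the columns containing a leading 1.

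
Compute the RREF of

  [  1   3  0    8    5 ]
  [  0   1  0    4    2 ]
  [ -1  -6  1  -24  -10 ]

[[1, 0, 0, -4, -1], [0, 1, 0, 4, 2], [0, 0, 1, -4, 1]]

Add r1 to r3.
Add 3 times r2 to r3.
Subtract 3 times r2 from r1.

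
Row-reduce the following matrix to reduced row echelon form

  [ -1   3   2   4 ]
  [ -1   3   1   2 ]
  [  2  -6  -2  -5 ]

R1 ← -1·R1
  [  1  -3  -2  -4 ]
  [ -1   3   1   2 ]
  [  2  -6  -2  -5 ]
R2 ← R2 + R1
  [ 1  -3  -2  -4 ]
  [ 0   0  -1  -2 ]
  [ 2  -6  -2  -5 ]
R3 ← R3 − 2·R1
  [ 1  -3  -2  -4 ]
  [ 0   0  -1  -2 ]
  [ 0   0   2   3 ]
R2 ← -1·R2
  [ 1  -3  -2  -4 ]
  [ 0   0   1   2 ]
  [ 0   0   2   3 ]
R3 ← R3 − 2·R2
  [ 1  -3  -2  -4 ]
  [ 0   0   1   2 ]
  [ 0   0   0  -1 ]
R3 ← -1·R3
  [ 1  -3  -2  -4 ]
  [ 0   0   1   2 ]
  [ 0   0   0   1 ]
R2 ← R2 − 2·R3
  [ 1  -3  -2  -4 ]
  [ 0   0   1   0 ]
  [ 0   0   0   1 ]
R1 ← R1 + 4·R3
  [ 1  -3  -2  0 ]
  [ 0   0   1  0 ]
  [ 0   0   0  1 ]
R1 ← R1 + 2·R2
  [ 1  -3  0  0 ]
  [ 0   0  1  0 ]
  [ 0   0  0  1 ]

[[1, -3, 0, 0], [0, 0, 1, 0], [0, 0, 0, 1]]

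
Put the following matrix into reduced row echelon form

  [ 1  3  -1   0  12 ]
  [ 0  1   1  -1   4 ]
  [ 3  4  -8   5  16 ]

[[1, 0, -4, 3, 0], [0, 1, 1, -1, 4], [0, 0, 0, 0, 0]]

R3 ← R3 − 3·R1
  [ 1   3  -1   0   12 ]
  [ 0   1   1  -1    4 ]
  [ 0  -5  -5   5  -20 ]
R3 ← R3 + 5·R2
  [ 1  3  -1   0  12 ]
  [ 0  1   1  -1   4 ]
  [ 0  0   0   0   0 ]
R1 ← R1 − 3·R2
  [ 1  0  -4   3  0 ]
  [ 0  1   1  -1  4 ]
  [ 0  0   0   0  0 ]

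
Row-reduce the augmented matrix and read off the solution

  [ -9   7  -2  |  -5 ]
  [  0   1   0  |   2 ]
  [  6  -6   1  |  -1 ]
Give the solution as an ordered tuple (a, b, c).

ρ1 := -1/9·ρ1
  [ 1  -7/9  2/9  |  5/9 ]
  [ 0     1    0  |    2 ]
  [ 6    -6    1  |   -1 ]
ρ3 := ρ3 − 6·ρ1
  [ 1  -7/9   2/9  |    5/9 ]
  [ 0     1     0  |      2 ]
  [ 0  -4/3  -1/3  |  -13/3 ]
ρ3 := ρ3 + 4/3·ρ2
  [ 1  -7/9   2/9  |   5/9 ]
  [ 0     1     0  |     2 ]
  [ 0     0  -1/3  |  -5/3 ]
ρ3 := -3·ρ3
  [ 1  -7/9  2/9  |  5/9 ]
  [ 0     1    0  |    2 ]
  [ 0     0    1  |    5 ]
ρ1 := ρ1 − 2/9·ρ3
  [ 1  -7/9  0  |  -5/9 ]
  [ 0     1  0  |     2 ]
  [ 0     0  1  |     5 ]
ρ1 := ρ1 + 7/9·ρ2
  [ 1  0  0  |  1 ]
  [ 0  1  0  |  2 ]
  [ 0  0  1  |  5 ]
Reading off the last column: a = 1, b = 2, c = 5.

(1, 2, 5)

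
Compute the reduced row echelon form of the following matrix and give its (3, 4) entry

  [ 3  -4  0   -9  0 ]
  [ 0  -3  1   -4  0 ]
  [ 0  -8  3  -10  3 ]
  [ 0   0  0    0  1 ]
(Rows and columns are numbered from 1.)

2

ρ1 -> 1/3·ρ1
  [ 1  -4/3  0   -3  0 ]
  [ 0    -3  1   -4  0 ]
  [ 0    -8  3  -10  3 ]
  [ 0     0  0    0  1 ]
ρ2 -> -1/3·ρ2
  [ 1  -4/3     0   -3  0 ]
  [ 0     1  -1/3  4/3  0 ]
  [ 0    -8     3  -10  3 ]
  [ 0     0     0    0  1 ]
ρ3 -> ρ3 + 8·ρ2
  [ 1  -4/3     0   -3  0 ]
  [ 0     1  -1/3  4/3  0 ]
  [ 0     0   1/3  2/3  3 ]
  [ 0     0     0    0  1 ]
ρ3 -> 3·ρ3
  [ 1  -4/3     0   -3  0 ]
  [ 0     1  -1/3  4/3  0 ]
  [ 0     0     1    2  9 ]
  [ 0     0     0    0  1 ]
ρ3 -> ρ3 − 9·ρ4
  [ 1  -4/3     0   -3  0 ]
  [ 0     1  -1/3  4/3  0 ]
  [ 0     0     1    2  0 ]
  [ 0     0     0    0  1 ]
ρ2 -> ρ2 + 1/3·ρ3
  [ 1  -4/3  0  -3  0 ]
  [ 0     1  0   2  0 ]
  [ 0     0  1   2  0 ]
  [ 0     0  0   0  1 ]
ρ1 -> ρ1 + 4/3·ρ2
  [ 1  0  0  -1/3  0 ]
  [ 0  1  0     2  0 ]
  [ 0  0  1     2  0 ]
  [ 0  0  0     0  1 ]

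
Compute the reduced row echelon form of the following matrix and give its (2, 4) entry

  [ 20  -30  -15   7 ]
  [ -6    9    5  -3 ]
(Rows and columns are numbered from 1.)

R1 -> 1/20·R1
  [  1  -3/2  -3/4  7/20 ]
  [ -6     9     5    -3 ]
R2 -> R2 + 6·R1
  [ 1  -3/2  -3/4   7/20 ]
  [ 0     0   1/2  -9/10 ]
R2 -> 2·R2
  [ 1  -3/2  -3/4  7/20 ]
  [ 0     0     1  -9/5 ]
R1 -> R1 + 3/4·R2
  [ 1  -3/2  0    -1 ]
  [ 0     0  1  -9/5 ]

-9/5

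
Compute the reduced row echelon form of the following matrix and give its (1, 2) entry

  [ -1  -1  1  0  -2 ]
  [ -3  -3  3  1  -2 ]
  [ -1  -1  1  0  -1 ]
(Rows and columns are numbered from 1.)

1

Multiply R1 by -1.
  [  1   1  -1  0   2 ]
  [ -3  -3   3  1  -2 ]
  [ -1  -1   1  0  -1 ]
Add 3 times R1 to R2.
  [  1   1  -1  0   2 ]
  [  0   0   0  1   4 ]
  [ -1  -1   1  0  -1 ]
Add R1 to R3.
  [ 1  1  -1  0  2 ]
  [ 0  0   0  1  4 ]
  [ 0  0   0  0  1 ]
Subtract 4 times R3 from R2.
  [ 1  1  -1  0  2 ]
  [ 0  0   0  1  0 ]
  [ 0  0   0  0  1 ]
Subtract 2 times R3 from R1.
  [ 1  1  -1  0  0 ]
  [ 0  0   0  1  0 ]
  [ 0  0   0  0  1 ]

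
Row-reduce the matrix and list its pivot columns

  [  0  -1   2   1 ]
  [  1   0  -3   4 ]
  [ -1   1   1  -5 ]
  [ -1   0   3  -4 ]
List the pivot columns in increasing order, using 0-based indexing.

0, 1

Swap R1 and R2.
Add R1 to R3.
Add R1 to R4.
Multiply R2 by -1.
Subtract R2 from R3.
Pivot columns are the columns containing a leading 1.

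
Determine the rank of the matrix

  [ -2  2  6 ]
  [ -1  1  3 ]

rank = 1

R1 ← -1/2·R1
  [  1  -1  -3 ]
  [ -1   1   3 ]
R2 ← R2 + R1
  [ 1  -1  -3 ]
  [ 0   0   0 ]
The reduced form has 1 nonzero row.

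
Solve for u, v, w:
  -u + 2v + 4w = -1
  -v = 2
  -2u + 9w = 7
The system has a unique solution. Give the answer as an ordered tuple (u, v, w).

(1, -2, 1)

Form the augmented matrix and row-reduce:
  [ -1   2  4  |  -1 ]
  [  0  -1  0  |   2 ]
  [ -2   0  9  |   7 ]
R1 := -1·R1
  [  1  -2  -4  |  1 ]
  [  0  -1   0  |  2 ]
  [ -2   0   9  |  7 ]
R3 := R3 + 2·R1
  [ 1  -2  -4  |  1 ]
  [ 0  -1   0  |  2 ]
  [ 0  -4   1  |  9 ]
R2 := -1·R2
  [ 1  -2  -4  |   1 ]
  [ 0   1   0  |  -2 ]
  [ 0  -4   1  |   9 ]
R3 := R3 + 4·R2
  [ 1  -2  -4  |   1 ]
  [ 0   1   0  |  -2 ]
  [ 0   0   1  |   1 ]
R1 := R1 + 4·R3
  [ 1  -2  0  |   5 ]
  [ 0   1  0  |  -2 ]
  [ 0   0  1  |   1 ]
R1 := R1 + 2·R2
  [ 1  0  0  |   1 ]
  [ 0  1  0  |  -2 ]
  [ 0  0  1  |   1 ]
Reading off the last column: u = 1, v = -2, w = 1.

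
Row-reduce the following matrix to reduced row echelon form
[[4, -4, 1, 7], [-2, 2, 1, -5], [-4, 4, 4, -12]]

R1 → 1/4·R1
  [  1  -1  1/4  7/4 ]
  [ -2   2    1   -5 ]
  [ -4   4    4  -12 ]
R2 → R2 + 2·R1
  [  1  -1  1/4   7/4 ]
  [  0   0  3/2  -3/2 ]
  [ -4   4    4   -12 ]
R3 → R3 + 4·R1
  [ 1  -1  1/4   7/4 ]
  [ 0   0  3/2  -3/2 ]
  [ 0   0    5    -5 ]
R2 → 2/3·R2
  [ 1  -1  1/4  7/4 ]
  [ 0   0    1   -1 ]
  [ 0   0    5   -5 ]
R3 → R3 − 5·R2
  [ 1  -1  1/4  7/4 ]
  [ 0   0    1   -1 ]
  [ 0   0    0    0 ]
R1 → R1 − 1/4·R2
  [ 1  -1  0   2 ]
  [ 0   0  1  -1 ]
  [ 0   0  0   0 ]

[[1, -1, 0, 2], [0, 0, 1, -1], [0, 0, 0, 0]]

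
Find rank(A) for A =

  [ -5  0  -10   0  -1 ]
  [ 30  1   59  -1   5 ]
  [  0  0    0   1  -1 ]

rank = 3

R1 ← -1/5·R1
  [  1  0   2   0  1/5 ]
  [ 30  1  59  -1    5 ]
  [  0  0   0   1   -1 ]
R2 ← R2 − 30·R1
  [ 1  0   2   0  1/5 ]
  [ 0  1  -1  -1   -1 ]
  [ 0  0   0   1   -1 ]
R2 ← R2 + R3
  [ 1  0   2  0  1/5 ]
  [ 0  1  -1  0   -2 ]
  [ 0  0   0  1   -1 ]
The reduced form has 3 nonzero rows.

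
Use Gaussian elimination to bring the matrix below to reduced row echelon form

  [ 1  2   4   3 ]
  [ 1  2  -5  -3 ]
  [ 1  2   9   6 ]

ρ2 := ρ2 − ρ1
  [ 1  2   4   3 ]
  [ 0  0  -9  -6 ]
  [ 1  2   9   6 ]
ρ3 := ρ3 − ρ1
  [ 1  2   4   3 ]
  [ 0  0  -9  -6 ]
  [ 0  0   5   3 ]
ρ2 := -1/9·ρ2
  [ 1  2  4    3 ]
  [ 0  0  1  2/3 ]
  [ 0  0  5    3 ]
ρ3 := ρ3 − 5·ρ2
  [ 1  2  4     3 ]
  [ 0  0  1   2/3 ]
  [ 0  0  0  -1/3 ]
ρ3 := -3·ρ3
  [ 1  2  4    3 ]
  [ 0  0  1  2/3 ]
  [ 0  0  0    1 ]
ρ2 := ρ2 − 2/3·ρ3
  [ 1  2  4  3 ]
  [ 0  0  1  0 ]
  [ 0  0  0  1 ]
ρ1 := ρ1 − 3·ρ3
  [ 1  2  4  0 ]
  [ 0  0  1  0 ]
  [ 0  0  0  1 ]
ρ1 := ρ1 − 4·ρ2
  [ 1  2  0  0 ]
  [ 0  0  1  0 ]
  [ 0  0  0  1 ]

[[1, 2, 0, 0], [0, 0, 1, 0], [0, 0, 0, 1]]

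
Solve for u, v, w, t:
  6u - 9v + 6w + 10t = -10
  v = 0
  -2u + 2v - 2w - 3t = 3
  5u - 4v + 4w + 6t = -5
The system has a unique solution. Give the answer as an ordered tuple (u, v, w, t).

(1, 0, -1, -1)

Form the augmented matrix and row-reduce:
  [  6  -9   6  10  |  -10 ]
  [  0   1   0   0  |    0 ]
  [ -2   2  -2  -3  |    3 ]
  [  5  -4   4   6  |   -5 ]
ρ1 → 1/6·ρ1
  [  1  -3/2   1  5/3  |  -5/3 ]
  [  0     1   0    0  |     0 ]
  [ -2     2  -2   -3  |     3 ]
  [  5    -4   4    6  |    -5 ]
ρ3 → ρ3 + 2·ρ1
  [ 1  -3/2  1  5/3  |  -5/3 ]
  [ 0     1  0    0  |     0 ]
  [ 0    -1  0  1/3  |  -1/3 ]
  [ 5    -4  4    6  |    -5 ]
ρ4 → ρ4 − 5·ρ1
  [ 1  -3/2   1   5/3  |  -5/3 ]
  [ 0     1   0     0  |     0 ]
  [ 0    -1   0   1/3  |  -1/3 ]
  [ 0   7/2  -1  -7/3  |  10/3 ]
ρ3 → ρ3 + ρ2
  [ 1  -3/2   1   5/3  |  -5/3 ]
  [ 0     1   0     0  |     0 ]
  [ 0     0   0   1/3  |  -1/3 ]
  [ 0   7/2  -1  -7/3  |  10/3 ]
ρ4 → ρ4 − 7/2·ρ2
  [ 1  -3/2   1   5/3  |  -5/3 ]
  [ 0     1   0     0  |     0 ]
  [ 0     0   0   1/3  |  -1/3 ]
  [ 0     0  -1  -7/3  |  10/3 ]
ρ3 <=> ρ4
  [ 1  -3/2   1   5/3  |  -5/3 ]
  [ 0     1   0     0  |     0 ]
  [ 0     0  -1  -7/3  |  10/3 ]
  [ 0     0   0   1/3  |  -1/3 ]
ρ3 → -1·ρ3
  [ 1  -3/2  1  5/3  |   -5/3 ]
  [ 0     1  0    0  |      0 ]
  [ 0     0  1  7/3  |  -10/3 ]
  [ 0     0  0  1/3  |   -1/3 ]
ρ4 → 3·ρ4
  [ 1  -3/2  1  5/3  |   -5/3 ]
  [ 0     1  0    0  |      0 ]
  [ 0     0  1  7/3  |  -10/3 ]
  [ 0     0  0    1  |     -1 ]
ρ3 → ρ3 − 7/3·ρ4
  [ 1  -3/2  1  5/3  |  -5/3 ]
  [ 0     1  0    0  |     0 ]
  [ 0     0  1    0  |    -1 ]
  [ 0     0  0    1  |    -1 ]
ρ1 → ρ1 − 5/3·ρ4
  [ 1  -3/2  1  0  |   0 ]
  [ 0     1  0  0  |   0 ]
  [ 0     0  1  0  |  -1 ]
  [ 0     0  0  1  |  -1 ]
ρ1 → ρ1 − ρ3
  [ 1  -3/2  0  0  |   1 ]
  [ 0     1  0  0  |   0 ]
  [ 0     0  1  0  |  -1 ]
  [ 0     0  0  1  |  -1 ]
ρ1 → ρ1 + 3/2·ρ2
  [ 1  0  0  0  |   1 ]
  [ 0  1  0  0  |   0 ]
  [ 0  0  1  0  |  -1 ]
  [ 0  0  0  1  |  -1 ]
Reading off the last column: u = 1, v = 0, w = -1, t = -1.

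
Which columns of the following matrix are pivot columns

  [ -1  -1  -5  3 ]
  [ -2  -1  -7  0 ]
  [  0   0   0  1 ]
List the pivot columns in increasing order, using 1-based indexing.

r1 ← -1·r1
  [  1   1   5  -3 ]
  [ -2  -1  -7   0 ]
  [  0   0   0   1 ]
r2 ← r2 + 2·r1
  [ 1  1  5  -3 ]
  [ 0  1  3  -6 ]
  [ 0  0  0   1 ]
r2 ← r2 + 6·r3
  [ 1  1  5  -3 ]
  [ 0  1  3   0 ]
  [ 0  0  0   1 ]
r1 ← r1 + 3·r3
  [ 1  1  5  0 ]
  [ 0  1  3  0 ]
  [ 0  0  0  1 ]
r1 ← r1 − r2
  [ 1  0  2  0 ]
  [ 0  1  3  0 ]
  [ 0  0  0  1 ]
Pivot columns are the columns containing a leading 1.

1, 2, 4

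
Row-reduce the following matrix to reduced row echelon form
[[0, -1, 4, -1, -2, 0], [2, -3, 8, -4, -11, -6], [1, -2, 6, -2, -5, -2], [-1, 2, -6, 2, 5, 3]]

ρ1 <-> ρ2
  [  2  -3   8  -4  -11  -6 ]
  [  0  -1   4  -1   -2   0 ]
  [  1  -2   6  -2   -5  -2 ]
  [ -1   2  -6   2    5   3 ]
ρ1 -> 1/2·ρ1
  [  1  -3/2   4  -2  -11/2  -3 ]
  [  0    -1   4  -1     -2   0 ]
  [  1    -2   6  -2     -5  -2 ]
  [ -1     2  -6   2      5   3 ]
ρ3 -> ρ3 − ρ1
  [  1  -3/2   4  -2  -11/2  -3 ]
  [  0    -1   4  -1     -2   0 ]
  [  0  -1/2   2   0    1/2   1 ]
  [ -1     2  -6   2      5   3 ]
ρ4 -> ρ4 + ρ1
  [ 1  -3/2   4  -2  -11/2  -3 ]
  [ 0    -1   4  -1     -2   0 ]
  [ 0  -1/2   2   0    1/2   1 ]
  [ 0   1/2  -2   0   -1/2   0 ]
ρ2 -> -1·ρ2
  [ 1  -3/2   4  -2  -11/2  -3 ]
  [ 0     1  -4   1      2   0 ]
  [ 0  -1/2   2   0    1/2   1 ]
  [ 0   1/2  -2   0   -1/2   0 ]
ρ3 -> ρ3 + 1/2·ρ2
  [ 1  -3/2   4   -2  -11/2  -3 ]
  [ 0     1  -4    1      2   0 ]
  [ 0     0   0  1/2    3/2   1 ]
  [ 0   1/2  -2    0   -1/2   0 ]
ρ4 -> ρ4 − 1/2·ρ2
  [ 1  -3/2   4    -2  -11/2  -3 ]
  [ 0     1  -4     1      2   0 ]
  [ 0     0   0   1/2    3/2   1 ]
  [ 0     0   0  -1/2   -3/2   0 ]
ρ3 -> 2·ρ3
  [ 1  -3/2   4    -2  -11/2  -3 ]
  [ 0     1  -4     1      2   0 ]
  [ 0     0   0     1      3   2 ]
  [ 0     0   0  -1/2   -3/2   0 ]
ρ4 -> ρ4 + 1/2·ρ3
  [ 1  -3/2   4  -2  -11/2  -3 ]
  [ 0     1  -4   1      2   0 ]
  [ 0     0   0   1      3   2 ]
  [ 0     0   0   0      0   1 ]
ρ3 -> ρ3 − 2·ρ4
  [ 1  -3/2   4  -2  -11/2  -3 ]
  [ 0     1  -4   1      2   0 ]
  [ 0     0   0   1      3   0 ]
  [ 0     0   0   0      0   1 ]
ρ1 -> ρ1 + 3·ρ4
  [ 1  -3/2   4  -2  -11/2  0 ]
  [ 0     1  -4   1      2  0 ]
  [ 0     0   0   1      3  0 ]
  [ 0     0   0   0      0  1 ]
ρ2 -> ρ2 − ρ3
  [ 1  -3/2   4  -2  -11/2  0 ]
  [ 0     1  -4   0     -1  0 ]
  [ 0     0   0   1      3  0 ]
  [ 0     0   0   0      0  1 ]
ρ1 -> ρ1 + 2·ρ3
  [ 1  -3/2   4  0  1/2  0 ]
  [ 0     1  -4  0   -1  0 ]
  [ 0     0   0  1    3  0 ]
  [ 0     0   0  0    0  1 ]
ρ1 -> ρ1 + 3/2·ρ2
  [ 1  0  -2  0  -1  0 ]
  [ 0  1  -4  0  -1  0 ]
  [ 0  0   0  1   3  0 ]
  [ 0  0   0  0   0  1 ]

[[1, 0, -2, 0, -1, 0], [0, 1, -4, 0, -1, 0], [0, 0, 0, 1, 3, 0], [0, 0, 0, 0, 0, 1]]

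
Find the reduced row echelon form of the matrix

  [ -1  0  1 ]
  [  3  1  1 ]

R1 := -1·R1
R2 := R2 − 3·R1

[[1, 0, -1], [0, 1, 4]]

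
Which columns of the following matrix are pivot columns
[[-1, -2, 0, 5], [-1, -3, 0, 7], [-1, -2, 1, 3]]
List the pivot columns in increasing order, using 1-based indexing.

r1 → -1·r1
  [  1   2  0  -5 ]
  [ -1  -3  0   7 ]
  [ -1  -2  1   3 ]
r2 → r2 + r1
  [  1   2  0  -5 ]
  [  0  -1  0   2 ]
  [ -1  -2  1   3 ]
r3 → r3 + r1
  [ 1   2  0  -5 ]
  [ 0  -1  0   2 ]
  [ 0   0  1  -2 ]
r2 → -1·r2
  [ 1  2  0  -5 ]
  [ 0  1  0  -2 ]
  [ 0  0  1  -2 ]
r1 → r1 − 2·r2
  [ 1  0  0  -1 ]
  [ 0  1  0  -2 ]
  [ 0  0  1  -2 ]
Pivot columns are the columns containing a leading 1.

1, 2, 3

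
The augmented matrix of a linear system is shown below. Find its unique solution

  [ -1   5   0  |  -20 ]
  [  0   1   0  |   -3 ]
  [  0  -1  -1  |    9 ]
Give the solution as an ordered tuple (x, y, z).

(5, -3, -6)

Multiply R1 by -1.
  [ 1  -5   0  |  20 ]
  [ 0   1   0  |  -3 ]
  [ 0  -1  -1  |   9 ]
Add R2 to R3.
  [ 1  -5   0  |  20 ]
  [ 0   1   0  |  -3 ]
  [ 0   0  -1  |   6 ]
Multiply R3 by -1.
  [ 1  -5  0  |  20 ]
  [ 0   1  0  |  -3 ]
  [ 0   0  1  |  -6 ]
Add 5 times R2 to R1.
  [ 1  0  0  |   5 ]
  [ 0  1  0  |  -3 ]
  [ 0  0  1  |  -6 ]
Reading off the last column: x = 5, y = -3, z = -6.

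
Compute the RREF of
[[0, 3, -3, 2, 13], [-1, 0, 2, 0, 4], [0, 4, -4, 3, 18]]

ρ1 <=> ρ2
ρ1 := -1·ρ1
ρ2 := 1/3·ρ2
ρ3 := ρ3 − 4·ρ2
ρ3 := 3·ρ3
ρ2 := ρ2 − 2/3·ρ3

[[1, 0, -2, 0, -4], [0, 1, -1, 0, 3], [0, 0, 0, 1, 2]]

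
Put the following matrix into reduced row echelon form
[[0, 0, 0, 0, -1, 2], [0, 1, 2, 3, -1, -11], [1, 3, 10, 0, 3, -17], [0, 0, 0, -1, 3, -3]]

[[1, 0, 4, 0, 0, 1], [0, 1, 2, 0, 0, -4], [0, 0, 0, 1, 0, -3], [0, 0, 0, 0, 1, -2]]

r1 ↔ r3
  [ 1  3  10   0   3  -17 ]
  [ 0  1   2   3  -1  -11 ]
  [ 0  0   0   0  -1    2 ]
  [ 0  0   0  -1   3   -3 ]
r3 ↔ r4
  [ 1  3  10   0   3  -17 ]
  [ 0  1   2   3  -1  -11 ]
  [ 0  0   0  -1   3   -3 ]
  [ 0  0   0   0  -1    2 ]
r3 := -1·r3
  [ 1  3  10  0   3  -17 ]
  [ 0  1   2  3  -1  -11 ]
  [ 0  0   0  1  -3    3 ]
  [ 0  0   0  0  -1    2 ]
r4 := -1·r4
  [ 1  3  10  0   3  -17 ]
  [ 0  1   2  3  -1  -11 ]
  [ 0  0   0  1  -3    3 ]
  [ 0  0   0  0   1   -2 ]
r3 := r3 + 3·r4
  [ 1  3  10  0   3  -17 ]
  [ 0  1   2  3  -1  -11 ]
  [ 0  0   0  1   0   -3 ]
  [ 0  0   0  0   1   -2 ]
r2 := r2 + r4
  [ 1  3  10  0  3  -17 ]
  [ 0  1   2  3  0  -13 ]
  [ 0  0   0  1  0   -3 ]
  [ 0  0   0  0  1   -2 ]
r1 := r1 − 3·r4
  [ 1  3  10  0  0  -11 ]
  [ 0  1   2  3  0  -13 ]
  [ 0  0   0  1  0   -3 ]
  [ 0  0   0  0  1   -2 ]
r2 := r2 − 3·r3
  [ 1  3  10  0  0  -11 ]
  [ 0  1   2  0  0   -4 ]
  [ 0  0   0  1  0   -3 ]
  [ 0  0   0  0  1   -2 ]
r1 := r1 − 3·r2
  [ 1  0  4  0  0   1 ]
  [ 0  1  2  0  0  -4 ]
  [ 0  0  0  1  0  -3 ]
  [ 0  0  0  0  1  -2 ]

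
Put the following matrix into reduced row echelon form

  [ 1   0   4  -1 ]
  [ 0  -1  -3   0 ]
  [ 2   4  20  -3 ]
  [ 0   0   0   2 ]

R3 ← R3 − 2·R1
  [ 1   0   4  -1 ]
  [ 0  -1  -3   0 ]
  [ 0   4  12  -1 ]
  [ 0   0   0   2 ]
R2 ← -1·R2
  [ 1  0   4  -1 ]
  [ 0  1   3   0 ]
  [ 0  4  12  -1 ]
  [ 0  0   0   2 ]
R3 ← R3 − 4·R2
  [ 1  0  4  -1 ]
  [ 0  1  3   0 ]
  [ 0  0  0  -1 ]
  [ 0  0  0   2 ]
R3 ← -1·R3
  [ 1  0  4  -1 ]
  [ 0  1  3   0 ]
  [ 0  0  0   1 ]
  [ 0  0  0   2 ]
R4 ← R4 − 2·R3
  [ 1  0  4  -1 ]
  [ 0  1  3   0 ]
  [ 0  0  0   1 ]
  [ 0  0  0   0 ]
R1 ← R1 + R3
  [ 1  0  4  0 ]
  [ 0  1  3  0 ]
  [ 0  0  0  1 ]
  [ 0  0  0  0 ]

[[1, 0, 4, 0], [0, 1, 3, 0], [0, 0, 0, 1], [0, 0, 0, 0]]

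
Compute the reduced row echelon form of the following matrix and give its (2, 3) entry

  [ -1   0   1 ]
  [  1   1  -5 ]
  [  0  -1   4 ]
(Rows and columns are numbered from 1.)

-4

R1 := -1·R1
  [ 1   0  -1 ]
  [ 1   1  -5 ]
  [ 0  -1   4 ]
R2 := R2 − R1
  [ 1   0  -1 ]
  [ 0   1  -4 ]
  [ 0  -1   4 ]
R3 := R3 + R2
  [ 1  0  -1 ]
  [ 0  1  -4 ]
  [ 0  0   0 ]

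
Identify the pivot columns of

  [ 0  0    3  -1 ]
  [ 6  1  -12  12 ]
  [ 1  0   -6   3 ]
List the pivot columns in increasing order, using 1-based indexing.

r1 ↔ r2
  [ 6  1  -12  12 ]
  [ 0  0    3  -1 ]
  [ 1  0   -6   3 ]
r1 -> 1/6·r1
  [ 1  1/6  -2   2 ]
  [ 0    0   3  -1 ]
  [ 1    0  -6   3 ]
r3 -> r3 − r1
  [ 1   1/6  -2   2 ]
  [ 0     0   3  -1 ]
  [ 0  -1/6  -4   1 ]
r2 ↔ r3
  [ 1   1/6  -2   2 ]
  [ 0  -1/6  -4   1 ]
  [ 0     0   3  -1 ]
r2 -> -6·r2
  [ 1  1/6  -2   2 ]
  [ 0    1  24  -6 ]
  [ 0    0   3  -1 ]
r3 -> 1/3·r3
  [ 1  1/6  -2     2 ]
  [ 0    1  24    -6 ]
  [ 0    0   1  -1/3 ]
r2 -> r2 − 24·r3
  [ 1  1/6  -2     2 ]
  [ 0    1   0     2 ]
  [ 0    0   1  -1/3 ]
r1 -> r1 + 2·r3
  [ 1  1/6  0   4/3 ]
  [ 0    1  0     2 ]
  [ 0    0  1  -1/3 ]
r1 -> r1 − 1/6·r2
  [ 1  0  0     1 ]
  [ 0  1  0     2 ]
  [ 0  0  1  -1/3 ]
Pivot columns are the columns containing a leading 1.

1, 2, 3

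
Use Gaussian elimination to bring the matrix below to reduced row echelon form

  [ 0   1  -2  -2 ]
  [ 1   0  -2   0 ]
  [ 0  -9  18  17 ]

[[1, 0, -2, 0], [0, 1, -2, 0], [0, 0, 0, 1]]

Swap ρ1 and ρ2.
  [ 1   0  -2   0 ]
  [ 0   1  -2  -2 ]
  [ 0  -9  18  17 ]
Add 9 times ρ2 to ρ3.
  [ 1  0  -2   0 ]
  [ 0  1  -2  -2 ]
  [ 0  0   0  -1 ]
Multiply ρ3 by -1.
  [ 1  0  -2   0 ]
  [ 0  1  -2  -2 ]
  [ 0  0   0   1 ]
Add 2 times ρ3 to ρ2.
  [ 1  0  -2  0 ]
  [ 0  1  -2  0 ]
  [ 0  0   0  1 ]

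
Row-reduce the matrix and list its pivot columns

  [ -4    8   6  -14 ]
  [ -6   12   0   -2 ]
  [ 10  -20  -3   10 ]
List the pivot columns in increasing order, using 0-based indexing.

0, 2, 3

Multiply r1 by -1/4.
  [  1   -2  -3/2  7/2 ]
  [ -6   12     0   -2 ]
  [ 10  -20    -3   10 ]
Add 6 times r1 to r2.
  [  1   -2  -3/2  7/2 ]
  [  0    0    -9   19 ]
  [ 10  -20    -3   10 ]
Subtract 10 times r1 from r3.
  [ 1  -2  -3/2  7/2 ]
  [ 0   0    -9   19 ]
  [ 0   0    12  -25 ]
Multiply r2 by -1/9.
  [ 1  -2  -3/2    7/2 ]
  [ 0   0     1  -19/9 ]
  [ 0   0    12    -25 ]
Subtract 12 times r2 from r3.
  [ 1  -2  -3/2    7/2 ]
  [ 0   0     1  -19/9 ]
  [ 0   0     0    1/3 ]
Multiply r3 by 3.
  [ 1  -2  -3/2    7/2 ]
  [ 0   0     1  -19/9 ]
  [ 0   0     0      1 ]
Add 19/9 times r3 to r2.
  [ 1  -2  -3/2  7/2 ]
  [ 0   0     1    0 ]
  [ 0   0     0    1 ]
Subtract 7/2 times r3 from r1.
  [ 1  -2  -3/2  0 ]
  [ 0   0     1  0 ]
  [ 0   0     0  1 ]
Add 3/2 times r2 to r1.
  [ 1  -2  0  0 ]
  [ 0   0  1  0 ]
  [ 0   0  0  1 ]
Pivot columns are the columns containing a leading 1.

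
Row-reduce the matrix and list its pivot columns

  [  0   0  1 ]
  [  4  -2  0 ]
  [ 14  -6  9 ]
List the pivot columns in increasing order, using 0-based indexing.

R1 ↔ R2
R1 ← 1/4·R1
R3 ← R3 − 14·R1
R2 ↔ R3
R2 ← R2 − 9·R3
R1 ← R1 + 1/2·R2
Pivot columns are the columns containing a leading 1.

0, 1, 2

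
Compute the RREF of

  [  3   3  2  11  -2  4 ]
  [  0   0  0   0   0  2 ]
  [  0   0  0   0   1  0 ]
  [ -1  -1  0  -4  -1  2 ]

[[1, 1, 0, 4, 0, 0], [0, 0, 1, -1/2, 0, 0], [0, 0, 0, 0, 1, 0], [0, 0, 0, 0, 0, 1]]

R1 → 1/3·R1
  [  1   1  2/3  11/3  -2/3  4/3 ]
  [  0   0    0     0     0    2 ]
  [  0   0    0     0     1    0 ]
  [ -1  -1    0    -4    -1    2 ]
R4 → R4 + R1
  [ 1  1  2/3  11/3  -2/3   4/3 ]
  [ 0  0    0     0     0     2 ]
  [ 0  0    0     0     1     0 ]
  [ 0  0  2/3  -1/3  -5/3  10/3 ]
R2 <-> R4
  [ 1  1  2/3  11/3  -2/3   4/3 ]
  [ 0  0  2/3  -1/3  -5/3  10/3 ]
  [ 0  0    0     0     1     0 ]
  [ 0  0    0     0     0     2 ]
R2 → 3/2·R2
  [ 1  1  2/3  11/3  -2/3  4/3 ]
  [ 0  0    1  -1/2  -5/2    5 ]
  [ 0  0    0     0     1    0 ]
  [ 0  0    0     0     0    2 ]
R4 → 1/2·R4
  [ 1  1  2/3  11/3  -2/3  4/3 ]
  [ 0  0    1  -1/2  -5/2    5 ]
  [ 0  0    0     0     1    0 ]
  [ 0  0    0     0     0    1 ]
R2 → R2 − 5·R4
  [ 1  1  2/3  11/3  -2/3  4/3 ]
  [ 0  0    1  -1/2  -5/2    0 ]
  [ 0  0    0     0     1    0 ]
  [ 0  0    0     0     0    1 ]
R1 → R1 − 4/3·R4
  [ 1  1  2/3  11/3  -2/3  0 ]
  [ 0  0    1  -1/2  -5/2  0 ]
  [ 0  0    0     0     1  0 ]
  [ 0  0    0     0     0  1 ]
R2 → R2 + 5/2·R3
  [ 1  1  2/3  11/3  -2/3  0 ]
  [ 0  0    1  -1/2     0  0 ]
  [ 0  0    0     0     1  0 ]
  [ 0  0    0     0     0  1 ]
R1 → R1 + 2/3·R3
  [ 1  1  2/3  11/3  0  0 ]
  [ 0  0    1  -1/2  0  0 ]
  [ 0  0    0     0  1  0 ]
  [ 0  0    0     0  0  1 ]
R1 → R1 − 2/3·R2
  [ 1  1  0     4  0  0 ]
  [ 0  0  1  -1/2  0  0 ]
  [ 0  0  0     0  1  0 ]
  [ 0  0  0     0  0  1 ]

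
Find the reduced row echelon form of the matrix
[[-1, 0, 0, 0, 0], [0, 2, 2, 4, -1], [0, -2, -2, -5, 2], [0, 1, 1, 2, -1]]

R1 -> -1·R1
  [ 1   0   0   0   0 ]
  [ 0   2   2   4  -1 ]
  [ 0  -2  -2  -5   2 ]
  [ 0   1   1   2  -1 ]
R2 -> 1/2·R2
  [ 1   0   0   0     0 ]
  [ 0   1   1   2  -1/2 ]
  [ 0  -2  -2  -5     2 ]
  [ 0   1   1   2    -1 ]
R3 -> R3 + 2·R2
  [ 1  0  0   0     0 ]
  [ 0  1  1   2  -1/2 ]
  [ 0  0  0  -1     1 ]
  [ 0  1  1   2    -1 ]
R4 -> R4 − R2
  [ 1  0  0   0     0 ]
  [ 0  1  1   2  -1/2 ]
  [ 0  0  0  -1     1 ]
  [ 0  0  0   0  -1/2 ]
R3 -> -1·R3
  [ 1  0  0  0     0 ]
  [ 0  1  1  2  -1/2 ]
  [ 0  0  0  1    -1 ]
  [ 0  0  0  0  -1/2 ]
R4 -> -2·R4
  [ 1  0  0  0     0 ]
  [ 0  1  1  2  -1/2 ]
  [ 0  0  0  1    -1 ]
  [ 0  0  0  0     1 ]
R3 -> R3 + R4
  [ 1  0  0  0     0 ]
  [ 0  1  1  2  -1/2 ]
  [ 0  0  0  1     0 ]
  [ 0  0  0  0     1 ]
R2 -> R2 + 1/2·R4
  [ 1  0  0  0  0 ]
  [ 0  1  1  2  0 ]
  [ 0  0  0  1  0 ]
  [ 0  0  0  0  1 ]
R2 -> R2 − 2·R3
  [ 1  0  0  0  0 ]
  [ 0  1  1  0  0 ]
  [ 0  0  0  1  0 ]
  [ 0  0  0  0  1 ]

[[1, 0, 0, 0, 0], [0, 1, 1, 0, 0], [0, 0, 0, 1, 0], [0, 0, 0, 0, 1]]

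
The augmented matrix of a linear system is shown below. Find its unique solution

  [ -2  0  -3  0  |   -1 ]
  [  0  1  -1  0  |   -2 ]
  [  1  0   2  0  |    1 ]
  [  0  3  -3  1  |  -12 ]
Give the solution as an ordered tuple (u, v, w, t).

(-1, -1, 1, -6)

r1 ← -1/2·r1
  [ 1  0  3/2  0  |  1/2 ]
  [ 0  1   -1  0  |   -2 ]
  [ 1  0    2  0  |    1 ]
  [ 0  3   -3  1  |  -12 ]
r3 ← r3 − r1
  [ 1  0  3/2  0  |  1/2 ]
  [ 0  1   -1  0  |   -2 ]
  [ 0  0  1/2  0  |  1/2 ]
  [ 0  3   -3  1  |  -12 ]
r4 ← r4 − 3·r2
  [ 1  0  3/2  0  |  1/2 ]
  [ 0  1   -1  0  |   -2 ]
  [ 0  0  1/2  0  |  1/2 ]
  [ 0  0    0  1  |   -6 ]
r3 ← 2·r3
  [ 1  0  3/2  0  |  1/2 ]
  [ 0  1   -1  0  |   -2 ]
  [ 0  0    1  0  |    1 ]
  [ 0  0    0  1  |   -6 ]
r2 ← r2 + r3
  [ 1  0  3/2  0  |  1/2 ]
  [ 0  1    0  0  |   -1 ]
  [ 0  0    1  0  |    1 ]
  [ 0  0    0  1  |   -6 ]
r1 ← r1 − 3/2·r3
  [ 1  0  0  0  |  -1 ]
  [ 0  1  0  0  |  -1 ]
  [ 0  0  1  0  |   1 ]
  [ 0  0  0  1  |  -6 ]
Reading off the last column: u = -1, v = -1, w = 1, t = -6.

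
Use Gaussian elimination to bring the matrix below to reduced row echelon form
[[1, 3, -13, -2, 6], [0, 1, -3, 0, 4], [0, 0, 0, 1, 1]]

[[1, 0, -4, 0, -4], [0, 1, -3, 0, 4], [0, 0, 0, 1, 1]]

Add 2 times R3 to R1.
  [ 1  3  -13  0  8 ]
  [ 0  1   -3  0  4 ]
  [ 0  0    0  1  1 ]
Subtract 3 times R2 from R1.
  [ 1  0  -4  0  -4 ]
  [ 0  1  -3  0   4 ]
  [ 0  0   0  1   1 ]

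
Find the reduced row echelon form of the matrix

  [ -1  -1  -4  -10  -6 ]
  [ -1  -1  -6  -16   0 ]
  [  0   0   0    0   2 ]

[[1, 1, 0, -2, 0], [0, 0, 1, 3, 0], [0, 0, 0, 0, 1]]

ρ1 -> -1·ρ1
  [  1   1   4   10  6 ]
  [ -1  -1  -6  -16  0 ]
  [  0   0   0    0  2 ]
ρ2 -> ρ2 + ρ1
  [ 1  1   4  10  6 ]
  [ 0  0  -2  -6  6 ]
  [ 0  0   0   0  2 ]
ρ2 -> -1/2·ρ2
  [ 1  1  4  10   6 ]
  [ 0  0  1   3  -3 ]
  [ 0  0  0   0   2 ]
ρ3 -> 1/2·ρ3
  [ 1  1  4  10   6 ]
  [ 0  0  1   3  -3 ]
  [ 0  0  0   0   1 ]
ρ2 -> ρ2 + 3·ρ3
  [ 1  1  4  10  6 ]
  [ 0  0  1   3  0 ]
  [ 0  0  0   0  1 ]
ρ1 -> ρ1 − 6·ρ3
  [ 1  1  4  10  0 ]
  [ 0  0  1   3  0 ]
  [ 0  0  0   0  1 ]
ρ1 -> ρ1 − 4·ρ2
  [ 1  1  0  -2  0 ]
  [ 0  0  1   3  0 ]
  [ 0  0  0   0  1 ]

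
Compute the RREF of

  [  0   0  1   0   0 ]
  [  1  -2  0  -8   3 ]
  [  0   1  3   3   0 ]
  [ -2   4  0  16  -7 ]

[[1, 0, 0, -2, 0], [0, 1, 0, 3, 0], [0, 0, 1, 0, 0], [0, 0, 0, 0, 1]]

R1 <=> R2
  [  1  -2  0  -8   3 ]
  [  0   0  1   0   0 ]
  [  0   1  3   3   0 ]
  [ -2   4  0  16  -7 ]
R4 → R4 + 2·R1
  [ 1  -2  0  -8   3 ]
  [ 0   0  1   0   0 ]
  [ 0   1  3   3   0 ]
  [ 0   0  0   0  -1 ]
R2 <=> R3
  [ 1  -2  0  -8   3 ]
  [ 0   1  3   3   0 ]
  [ 0   0  1   0   0 ]
  [ 0   0  0   0  -1 ]
R4 → -1·R4
  [ 1  -2  0  -8  3 ]
  [ 0   1  3   3  0 ]
  [ 0   0  1   0  0 ]
  [ 0   0  0   0  1 ]
R1 → R1 − 3·R4
  [ 1  -2  0  -8  0 ]
  [ 0   1  3   3  0 ]
  [ 0   0  1   0  0 ]
  [ 0   0  0   0  1 ]
R2 → R2 − 3·R3
  [ 1  -2  0  -8  0 ]
  [ 0   1  0   3  0 ]
  [ 0   0  1   0  0 ]
  [ 0   0  0   0  1 ]
R1 → R1 + 2·R2
  [ 1  0  0  -2  0 ]
  [ 0  1  0   3  0 ]
  [ 0  0  1   0  0 ]
  [ 0  0  0   0  1 ]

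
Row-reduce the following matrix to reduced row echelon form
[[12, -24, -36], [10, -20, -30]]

R1 → 1/12·R1
  [  1   -2   -3 ]
  [ 10  -20  -30 ]
R2 → R2 − 10·R1
  [ 1  -2  -3 ]
  [ 0   0   0 ]

[[1, -2, -3], [0, 0, 0]]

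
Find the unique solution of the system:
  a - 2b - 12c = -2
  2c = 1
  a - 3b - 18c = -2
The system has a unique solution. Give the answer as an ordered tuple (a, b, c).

(-2, -3, 1/2)

Form the augmented matrix and row-reduce:
  [ 1  -2  -12  |  -2 ]
  [ 0   0    2  |   1 ]
  [ 1  -3  -18  |  -2 ]
Subtract r1 from r3.
  [ 1  -2  -12  |  -2 ]
  [ 0   0    2  |   1 ]
  [ 0  -1   -6  |   0 ]
Swap r2 and r3.
  [ 1  -2  -12  |  -2 ]
  [ 0  -1   -6  |   0 ]
  [ 0   0    2  |   1 ]
Multiply r2 by -1.
  [ 1  -2  -12  |  -2 ]
  [ 0   1    6  |   0 ]
  [ 0   0    2  |   1 ]
Multiply r3 by 1/2.
  [ 1  -2  -12  |   -2 ]
  [ 0   1    6  |    0 ]
  [ 0   0    1  |  1/2 ]
Subtract 6 times r3 from r2.
  [ 1  -2  -12  |   -2 ]
  [ 0   1    0  |   -3 ]
  [ 0   0    1  |  1/2 ]
Add 12 times r3 to r1.
  [ 1  -2  0  |    4 ]
  [ 0   1  0  |   -3 ]
  [ 0   0  1  |  1/2 ]
Add 2 times r2 to r1.
  [ 1  0  0  |   -2 ]
  [ 0  1  0  |   -3 ]
  [ 0  0  1  |  1/2 ]
Reading off the last column: a = -2, b = -3, c = 1/2.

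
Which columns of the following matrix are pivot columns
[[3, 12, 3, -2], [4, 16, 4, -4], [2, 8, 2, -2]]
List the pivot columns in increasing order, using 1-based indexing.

1, 4

R1 := 1/3·R1
  [ 1   4  1  -2/3 ]
  [ 4  16  4    -4 ]
  [ 2   8  2    -2 ]
R2 := R2 − 4·R1
  [ 1  4  1  -2/3 ]
  [ 0  0  0  -4/3 ]
  [ 2  8  2    -2 ]
R3 := R3 − 2·R1
  [ 1  4  1  -2/3 ]
  [ 0  0  0  -4/3 ]
  [ 0  0  0  -2/3 ]
R2 := -3/4·R2
  [ 1  4  1  -2/3 ]
  [ 0  0  0     1 ]
  [ 0  0  0  -2/3 ]
R3 := R3 + 2/3·R2
  [ 1  4  1  -2/3 ]
  [ 0  0  0     1 ]
  [ 0  0  0     0 ]
R1 := R1 + 2/3·R2
  [ 1  4  1  0 ]
  [ 0  0  0  1 ]
  [ 0  0  0  0 ]
Pivot columns are the columns containing a leading 1.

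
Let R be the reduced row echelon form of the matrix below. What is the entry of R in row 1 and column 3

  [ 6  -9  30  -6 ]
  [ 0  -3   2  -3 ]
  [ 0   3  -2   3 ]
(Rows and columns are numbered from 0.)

1

R1 → 1/6·R1
  [ 1  -3/2   5  -1 ]
  [ 0    -3   2  -3 ]
  [ 0     3  -2   3 ]
R2 → -1/3·R2
  [ 1  -3/2     5  -1 ]
  [ 0     1  -2/3   1 ]
  [ 0     3    -2   3 ]
R3 → R3 − 3·R2
  [ 1  -3/2     5  -1 ]
  [ 0     1  -2/3   1 ]
  [ 0     0     0   0 ]
R1 → R1 + 3/2·R2
  [ 1  0     4  1/2 ]
  [ 0  1  -2/3    1 ]
  [ 0  0     0    0 ]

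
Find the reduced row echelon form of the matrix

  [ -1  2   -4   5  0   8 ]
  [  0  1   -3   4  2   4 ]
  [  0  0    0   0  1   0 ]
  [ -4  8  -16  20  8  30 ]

r1 := -1·r1
r4 := r4 + 4·r1
r4 := r4 − 8·r3
r4 := -1/2·r4
r2 := r2 − 4·r4
r1 := r1 + 8·r4
r2 := r2 − 2·r3
r1 := r1 + 2·r2

[[1, 0, -2, 3, 0, 0], [0, 1, -3, 4, 0, 0], [0, 0, 0, 0, 1, 0], [0, 0, 0, 0, 0, 1]]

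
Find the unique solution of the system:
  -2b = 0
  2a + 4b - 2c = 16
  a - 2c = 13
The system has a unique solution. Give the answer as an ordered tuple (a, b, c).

Form the augmented matrix and row-reduce:
  [ 0  -2   0  |   0 ]
  [ 2   4  -2  |  16 ]
  [ 1   0  -2  |  13 ]
ρ1 <=> ρ2
ρ1 := 1/2·ρ1
ρ3 := ρ3 − ρ1
ρ2 := -1/2·ρ2
ρ3 := ρ3 + 2·ρ2
ρ3 := -1·ρ3
ρ1 := ρ1 + ρ3
ρ1 := ρ1 − 2·ρ2
Reading off the last column: a = 3, b = 0, c = -5.

(3, 0, -5)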